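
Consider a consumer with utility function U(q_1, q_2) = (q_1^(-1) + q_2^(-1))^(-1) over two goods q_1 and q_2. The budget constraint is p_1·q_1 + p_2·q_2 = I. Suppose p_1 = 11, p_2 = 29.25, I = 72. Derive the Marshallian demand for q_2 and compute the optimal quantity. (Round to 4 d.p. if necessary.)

MRS = MU_q_1/MU_q_2 = (q_2/q_1)^(2). Set equal to p_1/p_2.
Solve for the ratio: q_2/q_1 = [p_1/p_2]^(0.5).
With the ratio pinned down, the budget gives q_1* = I/(p_1 + p_2·(q_2/q_1)) and q_2* = (q_2/q_1)·q_1*.
Numerically q_2/q_1 = 0.613244, so q_1* = 72/(11 + 29.25·0.613244) = 2.4881 and q_2* = 0.613244·2.4881 = 1.5258.

q_2* = 1.5258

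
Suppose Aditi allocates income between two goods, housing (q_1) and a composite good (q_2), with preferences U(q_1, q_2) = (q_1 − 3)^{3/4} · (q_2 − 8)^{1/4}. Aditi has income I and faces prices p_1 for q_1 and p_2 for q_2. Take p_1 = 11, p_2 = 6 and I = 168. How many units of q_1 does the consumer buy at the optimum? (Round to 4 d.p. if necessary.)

Let q_1' = q_1−3, q_2' = q_2−8. MRS = 3·q_2'/q_1' = p_1/p_2.
After buying the subsistence bundle (3, 8), a share 0.75 of the remaining income goes to q_1: q_1* = 3 + 0.75·(I − 3p_1 − 8p_2)/p_1.
Discretionary income = 168 − 3·11 − 8·6 = 87; q_1* = 3 + 0.75·87/11 = 8.9318.

q_1* = 8.9318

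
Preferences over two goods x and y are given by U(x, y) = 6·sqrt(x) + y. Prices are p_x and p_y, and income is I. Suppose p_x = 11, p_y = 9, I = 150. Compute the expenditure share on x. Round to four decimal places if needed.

MU_x = 3/√x, MU_y = 1. Tangency: 3/√x = p_x/p_y.
Solve: √x = 3·p_y/p_x, so x*(p_x,p_y) = (3·p_y/p_x)², and y* = (I − p_x·x*)/p_y.
Plugging in: x* = (3·9/11)² = 6.0248, y* = 9.303.
Expenditure on x: 11·6.0248 = 66.2727; share = 0.4418.

share on x = 0.4418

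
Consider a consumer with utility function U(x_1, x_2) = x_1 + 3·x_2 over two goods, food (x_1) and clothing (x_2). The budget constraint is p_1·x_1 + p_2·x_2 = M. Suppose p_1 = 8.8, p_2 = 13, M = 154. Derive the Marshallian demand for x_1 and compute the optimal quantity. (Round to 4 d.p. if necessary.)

Perfect substitutes: compare marginal utility per dollar. 1/p_1 vs 3/p_2 → 0.1136 vs 0.2308.
x_2 gives more utility per dollar, so spend all income on x_2: x_2* = M/p_2, x_1* = 0.
Numerically: x_1* = 0, x_2* = 11.8462.

x_1* = 0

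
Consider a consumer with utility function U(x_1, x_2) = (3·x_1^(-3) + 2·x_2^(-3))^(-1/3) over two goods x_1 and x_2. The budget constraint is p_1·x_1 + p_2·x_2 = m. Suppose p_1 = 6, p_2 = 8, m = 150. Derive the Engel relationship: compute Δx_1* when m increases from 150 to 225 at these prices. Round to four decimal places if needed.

Δx_1* = 5.8929

Substitute x_2 = (x_2/x_1)·x_1 into the budget: x_1* = m/(p_1 + p_2·(x_2/x_1)).
Numerically x_2/x_1 = 0.840896, so x_1* = 150/(6 + 8·0.840896) = 11.7858.
At m' = 225: x_1* = 17.6787. Change: 17.6787 − 11.7858 = 5.8929.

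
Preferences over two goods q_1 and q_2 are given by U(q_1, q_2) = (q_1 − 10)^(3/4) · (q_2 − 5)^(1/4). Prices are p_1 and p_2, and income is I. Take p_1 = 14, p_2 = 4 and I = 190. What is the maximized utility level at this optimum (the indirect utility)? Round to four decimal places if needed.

V = 1.6703

MRS = 3·(q_2−5)/(q_1−10). Tangency with p_1/p_2 gives q_2−5 = (1/3)·(p_1/p_2)·(q_1−10).
After buying the subsistence bundle (10, 5), a share 0.75 of the remaining income goes to q_1: q_1* = 10 + 0.75·(I − 10p_1 − 5p_2)/p_1.
Discretionary income = 190 − 10·14 − 5·4 = 30; q_1* = 10 + 0.75·30/14 = 11.6071; q_2* = 5 + 0.25·30/4 = 6.875.
Utility at the optimum: U(11.6071, 6.875) = 1.6703.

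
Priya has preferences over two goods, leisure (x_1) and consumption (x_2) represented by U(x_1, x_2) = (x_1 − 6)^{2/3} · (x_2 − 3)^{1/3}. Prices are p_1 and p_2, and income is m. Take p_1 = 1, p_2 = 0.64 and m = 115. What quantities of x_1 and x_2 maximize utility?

Discretionary income = 115 − 6·1 − 3·0.64 = 107.08; x_1* = 6 + 2/3·107.08/1 = 77.3867; x_2* = 3 + 1/3·107.08/0.64 = 58.7708.

x_1* = 77.3867, x_2* = 58.7708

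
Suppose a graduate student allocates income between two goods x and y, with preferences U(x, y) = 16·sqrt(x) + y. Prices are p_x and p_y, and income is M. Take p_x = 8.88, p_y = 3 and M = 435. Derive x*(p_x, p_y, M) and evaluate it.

Set MRS = p_x/p_y: 8·x^(−1/2) = p_x/p_y.
Solve: √x = 8·p_y/p_x, so x*(p_x,p_y) = (8·p_y/p_x)², and y* = (M − p_x·x*)/p_y.
Plugging in: x* = (8·3/8.88)² = 7.3046.

x* = 7.3046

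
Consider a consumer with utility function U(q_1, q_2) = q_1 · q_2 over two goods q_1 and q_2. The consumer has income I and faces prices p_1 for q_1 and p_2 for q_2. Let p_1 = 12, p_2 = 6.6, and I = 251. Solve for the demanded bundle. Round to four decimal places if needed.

q_1* = 10.4583, q_2* = 19.0152

Demand: q_1*(p_1,p_2,I) = 0.5·I/p_1 and q_2* = 0.5·I/p_2.
At p_1=12, p_2=6.6, I=251: q_1* = 0.5·251/12 = 10.4583, q_2* = 19.0152.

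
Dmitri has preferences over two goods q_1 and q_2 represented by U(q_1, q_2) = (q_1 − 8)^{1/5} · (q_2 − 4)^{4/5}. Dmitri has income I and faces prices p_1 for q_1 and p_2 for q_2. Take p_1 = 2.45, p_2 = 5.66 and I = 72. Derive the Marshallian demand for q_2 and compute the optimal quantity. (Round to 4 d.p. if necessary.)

Let q_1' = q_1−8, q_2' = q_2−4. MRS = (1/4)·q_2'/q_1' = p_1/p_2.
Substituting into the budget: q_1* = 8 + 0.2·(I − 8·p_1 − 4·p_2)/p_1, and q_2* = 4 + 0.8·(…)/p_2.
Discretionary income = 72 − 8·2.45 − 4·5.66 = 29.76; q_2* = 4 + 0.8·29.76/5.66 = 8.2064.

q_2* = 8.2064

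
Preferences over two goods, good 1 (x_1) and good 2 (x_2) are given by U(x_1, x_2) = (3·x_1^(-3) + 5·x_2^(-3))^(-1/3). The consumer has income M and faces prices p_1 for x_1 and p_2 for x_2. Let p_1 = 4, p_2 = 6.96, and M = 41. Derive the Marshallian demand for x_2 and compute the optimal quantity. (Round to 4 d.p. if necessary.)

Numerically x_2/x_1 = 0.989293, so x_1* = 41/(4 + 6.96·0.989293) = 3.7665 and x_2* = 0.989293·3.7665 = 3.7262.

x_2* = 3.7262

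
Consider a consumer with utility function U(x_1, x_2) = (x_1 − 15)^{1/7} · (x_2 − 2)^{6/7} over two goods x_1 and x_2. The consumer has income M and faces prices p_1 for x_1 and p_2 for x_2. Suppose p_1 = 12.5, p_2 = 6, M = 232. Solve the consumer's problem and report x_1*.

Let x_1' = x_1−15, x_2' = x_2−2. MRS = (1/6)·x_2'/x_1' = p_1/p_2.
Substituting into the budget: x_1* = 15 + 1/7·(M − 15·p_1 − 2·p_2)/p_1, and x_2* = 2 + 6/7·(…)/p_2.
Discretionary income = 232 − 15·12.5 − 2·6 = 32.5; x_1* = 15 + 1/7·32.5/12.5 = 15.3714.

x_1* = 15.3714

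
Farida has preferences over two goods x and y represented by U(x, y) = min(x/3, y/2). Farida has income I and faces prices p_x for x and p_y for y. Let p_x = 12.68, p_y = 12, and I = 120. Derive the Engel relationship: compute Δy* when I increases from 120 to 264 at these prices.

Δy* = 4.6422

With perfect complements, no substitution: consume in ratio x:y = 3:2.
Budget: p_x·x + p_y·(2/3)·x = I, so (3·p_x + 2·p_y)·x = 3·I.
Demand: x*(p_x,p_y,I) = 3·I/(3·p_x + 2·p_y), y* = 2·I/(3·p_x + 2·p_y).
Here 3·12.68 + 2·12 = 62.04, giving y* = 3.8685.
At I' = 264: y* = 8.5106. Change: 8.5106 − 3.8685 = 4.6422.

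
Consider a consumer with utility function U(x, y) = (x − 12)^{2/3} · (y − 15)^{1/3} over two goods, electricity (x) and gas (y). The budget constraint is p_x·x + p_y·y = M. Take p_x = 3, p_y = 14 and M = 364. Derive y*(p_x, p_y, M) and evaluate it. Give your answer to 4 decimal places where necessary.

Let x' = x−12, y' = y−15. MRS = 2·y'/x' = p_x/p_y.
Substituting into the budget: x* = 12 + 2/3·(M − 12·p_x − 15·p_y)/p_x, and y* = 15 + 1/3·(…)/p_y.
Discretionary income = 364 − 12·3 − 15·14 = 118; y* = 15 + 1/3·118/14 = 17.8095.

y* = 17.8095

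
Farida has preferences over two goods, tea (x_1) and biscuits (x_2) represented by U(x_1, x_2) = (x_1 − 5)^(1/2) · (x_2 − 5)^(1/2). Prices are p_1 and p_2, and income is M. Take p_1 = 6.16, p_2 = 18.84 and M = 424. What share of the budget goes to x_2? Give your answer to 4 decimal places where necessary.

This is Cobb-Douglas in (x_1−5, x_2−5): tangency gives 0.5·p_2·(x_2−5) = 0.5·p_1·(x_1−5).
After buying the subsistence bundle (5, 5), a share 0.5 of the remaining income goes to x_1: x_1* = 5 + 0.5·(M − 5p_1 − 5p_2)/p_1.
Discretionary income = 424 − 5·6.16 − 5·18.84 = 299; x_1* = 5 + 0.5·299/6.16 = 29.2695; x_2* = 5 + 0.5·299/18.84 = 12.9352.
Expenditure on x_2: 18.84·12.9352 = 243.7; share = 0.5748.

share on x_2 = 0.5748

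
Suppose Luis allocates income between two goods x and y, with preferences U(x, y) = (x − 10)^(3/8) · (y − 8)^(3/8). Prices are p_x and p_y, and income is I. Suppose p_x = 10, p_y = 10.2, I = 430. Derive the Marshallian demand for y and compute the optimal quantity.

y* = 20.1765

MRS = (y−8)/(x−10). Tangency with p_x/p_y gives y−8 = (p_x/p_y)·(x−10).
After buying the subsistence bundle (10, 8), a share 0.5 of the remaining income goes to x: x* = 10 + 0.5·(I − 10p_x − 8p_y)/p_x.
Discretionary income = 430 − 10·10 − 8·10.2 = 248.4; y* = 8 + 0.5·248.4/10.2 = 20.1765.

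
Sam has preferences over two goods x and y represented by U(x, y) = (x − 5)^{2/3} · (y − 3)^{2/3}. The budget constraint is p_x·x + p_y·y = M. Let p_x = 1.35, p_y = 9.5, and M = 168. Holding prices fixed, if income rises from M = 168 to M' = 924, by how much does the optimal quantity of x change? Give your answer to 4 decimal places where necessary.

Δx* = 280

MRS = (y−3)/(x−5). Tangency with p_x/p_y gives y−3 = (p_x/p_y)·(x−5).
Substituting into the budget: x* = 5 + 0.5·(M − 5·p_x − 3·p_y)/p_x, and y* = 3 + 0.5·(…)/p_y.
Discretionary income = 168 − 5·1.35 − 3·9.5 = 132.75; x* = 5 + 0.5·132.75/1.35 = 54.1667.
At M' = 924: x* = 334.1667. Change: 334.1667 − 54.1667 = 280.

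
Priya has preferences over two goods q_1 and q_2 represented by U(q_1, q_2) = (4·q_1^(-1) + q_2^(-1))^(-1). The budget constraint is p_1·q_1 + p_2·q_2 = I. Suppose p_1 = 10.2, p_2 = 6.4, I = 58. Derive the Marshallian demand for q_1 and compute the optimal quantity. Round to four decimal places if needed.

q_1* = 4.0731

MRS = MU_q_1/MU_q_2 = 4·(q_2/q_1)^(2). Set equal to p_1/p_2.
Hence q_2/q_1 = ((1/4)·p_1/p_2)^(1/(2)), i.e. raised to the 0.5 power.
With the ratio pinned down, the budget gives q_1* = I/(p_1 + p_2·(q_2/q_1)) and q_2* = (q_2/q_1)·q_1*.
Numerically q_2/q_1 = 0.631219, so q_1* = 58/(10.2 + 6.4·0.631219) = 4.0731.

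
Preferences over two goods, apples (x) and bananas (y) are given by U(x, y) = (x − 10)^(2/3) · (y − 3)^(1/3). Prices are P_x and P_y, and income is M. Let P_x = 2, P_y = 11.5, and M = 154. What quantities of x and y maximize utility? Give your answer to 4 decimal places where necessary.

x* = 43.1667, y* = 5.8841

MRS = 2·(y−3)/(x−10). Tangency with P_x/P_y gives y−3 = (1/2)·(P_x/P_y)·(x−10).
Substituting into the budget: x* = 10 + 2/3·(M − 10·P_x − 3·P_y)/P_x, and y* = 3 + 1/3·(…)/P_y.
Discretionary income = 154 − 10·2 − 3·11.5 = 99.5; x* = 10 + 2/3·99.5/2 = 43.1667; y* = 3 + 1/3·99.5/11.5 = 5.8841.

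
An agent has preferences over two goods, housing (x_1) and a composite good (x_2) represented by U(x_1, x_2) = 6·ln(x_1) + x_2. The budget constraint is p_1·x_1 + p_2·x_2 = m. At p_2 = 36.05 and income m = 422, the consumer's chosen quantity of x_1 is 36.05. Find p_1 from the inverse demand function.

MU_x_1 = 6/x_1, MU_x_2 = 1. Tangency: 6/x_1 = p_1/p_2.
So x_1*(p_1,p_2) = 6·p_2/p_1, independent of income; and x_2* = (m − 6·p_2)/p_2.
Set x_1* = 36.05 in the demand function and solve for p_1: p_1 = 6.

p_1 = 6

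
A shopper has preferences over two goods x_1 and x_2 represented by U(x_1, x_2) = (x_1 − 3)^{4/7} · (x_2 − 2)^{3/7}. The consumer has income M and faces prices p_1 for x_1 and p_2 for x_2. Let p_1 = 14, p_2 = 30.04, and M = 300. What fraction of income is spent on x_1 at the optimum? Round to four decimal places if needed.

MRS = (4/3)·(x_2−2)/(x_1−3). Tangency with p_1/p_2 gives x_2−2 = (3/4)·(p_1/p_2)·(x_1−3).
After buying the subsistence bundle (3, 2), a share 4/7 of the remaining income goes to x_1: x_1* = 3 + 4/7·(M − 3p_1 − 2p_2)/p_1.
Discretionary income = 300 − 3·14 − 2·30.04 = 197.92; x_1* = 3 + 4/7·197.92/14 = 11.0784; x_2* = 2 + 3/7·197.92/30.04 = 4.8237.
Expenditure on x_1: 14·11.0784 = 155.0971; share = 0.517.

share on x_1 = 0.517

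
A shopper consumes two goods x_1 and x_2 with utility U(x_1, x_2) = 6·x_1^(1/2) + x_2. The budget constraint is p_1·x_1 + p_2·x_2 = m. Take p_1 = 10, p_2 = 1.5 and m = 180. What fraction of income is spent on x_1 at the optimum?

Utility is quasi-linear in x_2; the FOC for x_1 is 3/√x_1 = p_1/p_2.
Thus x_1* = (3·p_2/p_1)² — independent of m — with the rest of income spent on x_2.
Plugging in: x_1* = (3·1.5/10)² = 0.2025, x_2* = 118.65.
Expenditure on x_1: 10·0.2025 = 2.025; share = 0.0113.

share on x_1 = 0.0113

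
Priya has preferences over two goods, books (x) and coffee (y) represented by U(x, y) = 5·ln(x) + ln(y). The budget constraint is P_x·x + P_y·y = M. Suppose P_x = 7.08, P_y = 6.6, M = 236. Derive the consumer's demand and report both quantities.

The MRS is 5·y/x. Set MRS = P_x/P_y.
Rearranging, P_y·y = (1/5)·P_x·x. Substituting into the budget gives P_x·x·(1 + (1/5)) = M.
Demand: x*(P_x,P_y,M) = 5/6·M/P_x and y* = 1/6·M/P_y.
At P_x=7.08, P_y=6.6, M=236: x* = 5/6·236/7.08 = 27.7778, y* = 5.9596.

x* = 27.7778, y* = 5.9596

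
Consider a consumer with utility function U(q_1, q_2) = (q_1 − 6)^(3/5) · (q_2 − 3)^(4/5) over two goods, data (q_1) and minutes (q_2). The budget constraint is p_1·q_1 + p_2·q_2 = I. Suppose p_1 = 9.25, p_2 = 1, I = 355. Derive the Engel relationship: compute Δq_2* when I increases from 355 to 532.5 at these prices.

This is Cobb-Douglas in (q_1−6, q_2−3): tangency gives 0.6·p_2·(q_2−3) = 0.8·p_1·(q_1−6).
Substituting into the budget: q_1* = 6 + 3/7·(I − 6·p_1 − 3·p_2)/p_1, and q_2* = 3 + 4/7·(…)/p_2.
Discretionary income = 355 − 6·9.25 − 3·1 = 296.5; q_2* = 3 + 4/7·296.5/1 = 172.4286.
At I' = 532.5: q_2* = 273.8571. Change: 273.8571 − 172.4286 = 101.4286.

Δq_2* = 101.4286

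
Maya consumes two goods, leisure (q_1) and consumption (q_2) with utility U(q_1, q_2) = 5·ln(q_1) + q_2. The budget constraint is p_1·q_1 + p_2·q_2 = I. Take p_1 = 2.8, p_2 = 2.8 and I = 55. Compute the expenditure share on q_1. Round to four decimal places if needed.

MU_q_1 = 5/q_1, MU_q_2 = 1. Tangency: 5/q_1 = p_1/p_2.
So q_1*(p_1,p_2) = 5·p_2/p_1, independent of income; and q_2* = (I − 5·p_2)/p_2.
At the given prices: q_1* = 5·2.8/2.8 = 5, and q_2* = 14.6429.
Expenditure on q_1: 2.8·5 = 14; share = 0.2545.

share on q_1 = 0.2545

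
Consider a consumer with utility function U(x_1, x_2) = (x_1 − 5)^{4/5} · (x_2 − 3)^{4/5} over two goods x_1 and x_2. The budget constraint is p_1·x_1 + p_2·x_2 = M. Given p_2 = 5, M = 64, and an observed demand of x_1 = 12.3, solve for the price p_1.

p_1 = 2.5

Let x_1' = x_1−5, x_2' = x_2−3. MRS = x_2'/x_1' = p_1/p_2.
After buying the subsistence bundle (5, 3), a share 0.5 of the remaining income goes to x_1: x_1* = 5 + 0.5·(M − 5p_1 − 3p_2)/p_1.
Set x_1* = 12.3 in the demand function and solve for p_1: p_1 = 2.5.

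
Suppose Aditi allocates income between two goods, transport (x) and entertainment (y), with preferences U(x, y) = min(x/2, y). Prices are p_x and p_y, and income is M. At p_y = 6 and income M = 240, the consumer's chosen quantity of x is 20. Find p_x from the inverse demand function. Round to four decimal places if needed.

With perfect complements, no substitution: consume in ratio x:y = 2:1.
Budget: p_x·x + p_y·(1/2)·x = M, so (2·p_x + p_y)·x = 2·M.
Demand: x*(p_x,p_y,M) = 2·M/(2·p_x + p_y), y* = M/(2·p_x + p_y).
Set x* = 20 in the demand function and solve for p_x: p_x = 9.

p_x = 9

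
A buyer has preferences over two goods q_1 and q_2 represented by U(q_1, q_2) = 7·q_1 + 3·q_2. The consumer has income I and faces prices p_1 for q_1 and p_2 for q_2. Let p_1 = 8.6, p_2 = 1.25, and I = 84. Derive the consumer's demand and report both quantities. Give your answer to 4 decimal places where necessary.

Perfect substitutes: compare marginal utility per dollar. 7/p_1 vs 3/p_2 → 0.814 vs 2.4.
q_2 gives more utility per dollar, so spend all income on q_2: q_2* = I/p_2, q_1* = 0.
Numerically: q_1* = 0, q_2* = 67.2.

q_1* = 0, q_2* = 67.2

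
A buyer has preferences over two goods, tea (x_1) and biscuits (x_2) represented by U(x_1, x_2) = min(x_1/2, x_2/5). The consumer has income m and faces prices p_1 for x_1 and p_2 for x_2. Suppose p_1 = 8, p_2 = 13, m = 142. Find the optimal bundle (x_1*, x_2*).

x_1* = 3.5062, x_2* = 8.7654

Demand: x_1*(p_1,p_2,m) = 2·m/(2·p_1 + 5·p_2), x_2* = 5·m/(2·p_1 + 5·p_2).
Here 2·8 + 5·13 = 81, giving x_1* = 3.5062 and x_2* = 8.7654.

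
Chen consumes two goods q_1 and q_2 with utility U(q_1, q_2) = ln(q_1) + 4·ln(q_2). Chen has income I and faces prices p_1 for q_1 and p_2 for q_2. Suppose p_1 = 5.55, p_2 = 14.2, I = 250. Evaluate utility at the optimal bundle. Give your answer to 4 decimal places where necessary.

Tangency: MRS = (1/4)·q_2/q_1 = p_1/p_2.
Rearranging, p_2·q_2 = 4·p_1·q_1. Substituting into the budget gives p_1·q_1·(1 + 4) = I.
Demand: q_1*(p_1,p_2,I) = 0.2·I/p_1 and q_2* = 0.8·I/p_2.
At p_1=5.55, p_2=14.2, I=250: q_1* = 0.2·250/5.55 = 9.009, q_2* = 14.0845.
Utility at the optimum: U(9.009, 14.0845) = 12.7785.

V = 12.7785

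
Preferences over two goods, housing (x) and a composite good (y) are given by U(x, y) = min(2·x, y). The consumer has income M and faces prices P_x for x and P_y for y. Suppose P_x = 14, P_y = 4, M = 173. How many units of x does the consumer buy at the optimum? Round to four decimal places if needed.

x* = 7.8636

With perfect complements, no substitution: consume in ratio x:y = 1:2.
Budget: P_x·x + P_y·2·x = M, so (P_x + 2·P_y)·x = M.
Demand: x*(P_x,P_y,M) = M/(P_x + 2·P_y), y* = 2·M/(P_x + 2·P_y).
Here 14 + 2·4 = 22, giving x* = 7.8636.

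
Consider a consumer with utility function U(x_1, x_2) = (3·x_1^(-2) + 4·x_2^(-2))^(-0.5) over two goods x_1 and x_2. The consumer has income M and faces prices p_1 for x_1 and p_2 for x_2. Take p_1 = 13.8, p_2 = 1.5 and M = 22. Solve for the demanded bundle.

x_1* = 1.2747, x_2* = 2.9397

MU_x_1 ∝ 3·x_1^(-3), MU_x_2 ∝ 4·x_2^(-3), so MRS = (3/4)·(x_2/x_1)^(3) = p_1/p_2.
Hence x_2/x_1 = ((4/3)·p_1/p_2)^(1/(3)), i.e. raised to the 1/3 power.
Substitute x_2 = (x_2/x_1)·x_1 into the budget: x_1* = M/(p_1 + p_2·(x_2/x_1)).
Numerically x_2/x_1 = 2.306263, so x_1* = 22/(13.8 + 1.5·2.306263) = 1.2747 and x_2* = 2.306263·1.2747 = 2.9397.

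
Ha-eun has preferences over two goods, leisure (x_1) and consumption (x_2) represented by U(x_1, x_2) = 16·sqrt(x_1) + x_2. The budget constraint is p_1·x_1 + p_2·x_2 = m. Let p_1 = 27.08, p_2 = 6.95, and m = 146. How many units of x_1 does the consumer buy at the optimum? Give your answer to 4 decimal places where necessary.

x_1* = 4.2155

Set MRS = p_1/p_2: 8·x_1^(−1/2) = p_1/p_2.
Solve: √x_1 = 8·p_2/p_1, so x_1*(p_1,p_2) = (8·p_2/p_1)², and x_2* = (m − p_1·x_1*)/p_2.
Plugging in: x_1* = (8·6.95/27.08)² = 4.2155.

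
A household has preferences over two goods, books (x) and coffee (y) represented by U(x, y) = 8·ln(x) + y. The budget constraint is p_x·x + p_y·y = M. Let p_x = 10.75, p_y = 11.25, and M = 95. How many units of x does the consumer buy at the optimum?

Set MRS = p_x/p_y: (8/x)/1 = p_x/p_y.
So x*(p_x,p_y) = 8·p_y/p_x, independent of income; and y* = (M − 8·p_y)/p_y.
At the given prices: x* = 8·11.25/10.75 = 8.3721.

x* = 8.3721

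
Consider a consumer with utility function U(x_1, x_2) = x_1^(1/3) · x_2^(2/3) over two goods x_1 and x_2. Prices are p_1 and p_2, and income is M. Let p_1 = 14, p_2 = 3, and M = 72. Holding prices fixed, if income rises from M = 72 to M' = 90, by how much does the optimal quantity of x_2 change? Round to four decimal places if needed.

At p_1=14, p_2=3, M=72: x_2* = 2/3·72/3 = 16.
At M' = 90: x_2* = 20. Change: 20 − 16 = 4.

Δx_2* = 4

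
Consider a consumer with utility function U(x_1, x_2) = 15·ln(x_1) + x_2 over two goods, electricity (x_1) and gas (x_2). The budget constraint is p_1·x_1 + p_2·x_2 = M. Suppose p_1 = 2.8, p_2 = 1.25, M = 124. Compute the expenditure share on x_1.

share on x_1 = 0.1512

Set MRS = p_1/p_2: (15/x_1)/1 = p_1/p_2.
So x_1*(p_1,p_2) = 15·p_2/p_1, independent of income; and x_2* = (M − 15·p_2)/p_2.
At the given prices: x_1* = 15·1.25/2.8 = 6.6964, and x_2* = 84.2.
Expenditure on x_1: 2.8·6.6964 = 18.75; share = 0.1512.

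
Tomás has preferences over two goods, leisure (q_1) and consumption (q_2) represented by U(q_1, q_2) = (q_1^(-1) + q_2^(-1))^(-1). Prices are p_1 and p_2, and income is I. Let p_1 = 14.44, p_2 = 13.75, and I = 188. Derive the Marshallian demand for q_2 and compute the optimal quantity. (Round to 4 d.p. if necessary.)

q_2* = 6.7527

Numerically q_2/q_1 = 1.024784, so q_1* = 188/(14.44 + 13.75·1.024784) = 6.5894 and q_2* = 1.024784·6.5894 = 6.7527.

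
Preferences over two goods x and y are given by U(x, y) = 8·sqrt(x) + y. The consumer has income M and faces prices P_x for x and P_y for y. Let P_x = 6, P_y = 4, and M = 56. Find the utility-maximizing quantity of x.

x* = 7.1111

Plugging in: x* = (4·4/6)² = 7.1111.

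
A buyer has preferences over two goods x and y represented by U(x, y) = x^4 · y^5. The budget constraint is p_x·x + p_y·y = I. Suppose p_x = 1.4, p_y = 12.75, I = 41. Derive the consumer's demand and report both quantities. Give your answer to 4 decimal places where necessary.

x* = 13.0159, y* = 1.7865

The MRS is (4/5)·y/x. Set MRS = p_x/p_y.
Rearranging, p_y·y = (5/4)·p_x·x. Substituting into the budget gives p_x·x·(1 + (5/4)) = I.
Demand: x*(p_x,p_y,I) = 4/9·I/p_x and y* = 5/9·I/p_y.
At p_x=1.4, p_y=12.75, I=41: x* = 4/9·41/1.4 = 13.0159, y* = 1.7865.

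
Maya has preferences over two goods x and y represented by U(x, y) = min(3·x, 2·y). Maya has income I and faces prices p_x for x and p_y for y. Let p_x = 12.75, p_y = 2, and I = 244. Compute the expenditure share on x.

Leontief preferences: the optimum is at the kink where x/2 = y/3, i.e. y = (3/2)·x.
Budget: p_x·x + p_y·(3/2)·x = I, so (2·p_x + 3·p_y)·x = 2·I.
Demand: x*(p_x,p_y,I) = 2·I/(2·p_x + 3·p_y), y* = 3·I/(2·p_x + 3·p_y).
Here 2·12.75 + 3·2 = 31.5, giving x* = 15.4921 and y* = 23.2381.
Expenditure on x: 12.75·15.4921 = 197.5238; share = 0.8095.

share on x = 0.8095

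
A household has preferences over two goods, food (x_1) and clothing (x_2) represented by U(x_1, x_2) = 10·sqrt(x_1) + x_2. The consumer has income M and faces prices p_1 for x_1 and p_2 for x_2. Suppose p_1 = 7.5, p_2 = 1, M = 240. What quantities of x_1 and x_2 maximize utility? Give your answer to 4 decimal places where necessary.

Thus x_1* = (5·p_2/p_1)² — independent of M — with the rest of income spent on x_2.
Plugging in: x_1* = (5·1/7.5)² = 0.4444, x_2* = 236.6667.

x_1* = 0.4444, x_2* = 236.6667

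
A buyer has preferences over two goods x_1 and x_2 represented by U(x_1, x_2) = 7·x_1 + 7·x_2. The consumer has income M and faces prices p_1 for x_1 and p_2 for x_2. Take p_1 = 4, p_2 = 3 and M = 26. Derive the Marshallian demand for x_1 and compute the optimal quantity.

Perfect substitutes: compare marginal utility per dollar. 7/p_1 vs 7/p_2 → 1.75 vs 2.3333.
x_2 gives more utility per dollar, so spend all income on x_2: x_2* = M/p_2, x_1* = 0.
Numerically: x_1* = 0, x_2* = 8.6667.

x_1* = 0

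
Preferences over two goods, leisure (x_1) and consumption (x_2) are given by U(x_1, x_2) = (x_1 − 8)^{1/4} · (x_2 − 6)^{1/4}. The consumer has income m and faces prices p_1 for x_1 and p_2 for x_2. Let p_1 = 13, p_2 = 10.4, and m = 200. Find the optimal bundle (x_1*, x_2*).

x_1* = 9.2923, x_2* = 7.6154

Let x_1' = x_1−8, x_2' = x_2−6. MRS = x_2'/x_1' = p_1/p_2.
After buying the subsistence bundle (8, 6), a share 0.5 of the remaining income goes to x_1: x_1* = 8 + 0.5·(m − 8p_1 − 6p_2)/p_1.
Discretionary income = 200 − 8·13 − 6·10.4 = 33.6; x_1* = 8 + 0.5·33.6/13 = 9.2923; x_2* = 6 + 0.5·33.6/10.4 = 7.6154.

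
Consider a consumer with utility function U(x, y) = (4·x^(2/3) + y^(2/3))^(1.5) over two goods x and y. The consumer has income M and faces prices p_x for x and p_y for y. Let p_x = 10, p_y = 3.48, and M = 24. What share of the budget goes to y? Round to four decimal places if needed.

share on y = 0.1143

MRS = MU_x/MU_y = 4·(y/x)^(1/3). Set equal to p_x/p_y.
Solve for the ratio: y/x = [(1/4)·p_x/p_y]^(3).
Substitute y = (y/x)·x into the budget: x* = M/(p_x + p_y·(y/x)).
Numerically y/x = 0.370751, so x* = 24/(10 + 3.48·0.370751) = 2.1257 and y* = 0.370751·2.1257 = 0.7881.
Expenditure on y: 3.48·0.7881 = 2.7427; share = 0.1143.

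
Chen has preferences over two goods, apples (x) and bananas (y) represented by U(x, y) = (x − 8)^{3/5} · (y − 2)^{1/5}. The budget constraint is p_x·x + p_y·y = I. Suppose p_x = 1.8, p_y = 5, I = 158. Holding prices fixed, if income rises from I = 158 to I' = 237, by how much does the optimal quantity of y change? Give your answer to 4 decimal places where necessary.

Δy* = 3.95

MRS = 3·(y−2)/(x−8). Tangency with p_x/p_y gives y−2 = (1/3)·(p_x/p_y)·(x−8).
Substituting into the budget: x* = 8 + 0.75·(I − 8·p_x − 2·p_y)/p_x, and y* = 2 + 0.25·(…)/p_y.
Discretionary income = 158 − 8·1.8 − 2·5 = 133.6; y* = 2 + 0.25·133.6/5 = 8.68.
At I' = 237: y* = 12.63. Change: 12.63 − 8.68 = 3.95.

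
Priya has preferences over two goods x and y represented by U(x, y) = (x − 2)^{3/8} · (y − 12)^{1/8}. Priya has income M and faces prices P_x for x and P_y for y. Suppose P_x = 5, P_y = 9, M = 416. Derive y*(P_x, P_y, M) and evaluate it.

Let x' = x−2, y' = y−12. MRS = 3·y'/x' = P_x/P_y.
Substituting into the budget: x* = 2 + 0.75·(M − 2·P_x − 12·P_y)/P_x, and y* = 12 + 0.25·(…)/P_y.
Discretionary income = 416 − 2·5 − 12·9 = 298; y* = 12 + 0.25·298/9 = 20.2778.

y* = 20.2778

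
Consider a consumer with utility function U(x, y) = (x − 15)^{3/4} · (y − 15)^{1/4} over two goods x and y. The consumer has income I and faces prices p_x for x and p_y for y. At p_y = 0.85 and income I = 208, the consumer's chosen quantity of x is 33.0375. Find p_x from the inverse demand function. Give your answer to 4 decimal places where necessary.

This is Cobb-Douglas in (x−15, y−15): tangency gives 0.75·p_y·(y−15) = 0.25·p_x·(x−15).
After buying the subsistence bundle (15, 15), a share 0.75 of the remaining income goes to x: x* = 15 + 0.75·(I − 15p_x − 15p_y)/p_x.
Set x* = 33.0375 in the demand function and solve for p_x: p_x = 5.

p_x = 5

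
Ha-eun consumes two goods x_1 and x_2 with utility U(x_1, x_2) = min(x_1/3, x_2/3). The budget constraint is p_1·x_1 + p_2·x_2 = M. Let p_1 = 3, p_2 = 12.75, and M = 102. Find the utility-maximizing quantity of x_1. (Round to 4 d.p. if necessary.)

With perfect complements, no substitution: consume in ratio x_1:x_2 = 3:3.
Budget: p_1·x_1 + p_2·x_1 = M, so (3·p_1 + 3·p_2)·x_1 = 3·M.
Demand: x_1*(p_1,p_2,M) = 3·M/(3·p_1 + 3·p_2), x_2* = 3·M/(3·p_1 + 3·p_2).
Here 3·3 + 3·12.75 = 47.25, giving x_1* = 6.4762.

x_1* = 6.4762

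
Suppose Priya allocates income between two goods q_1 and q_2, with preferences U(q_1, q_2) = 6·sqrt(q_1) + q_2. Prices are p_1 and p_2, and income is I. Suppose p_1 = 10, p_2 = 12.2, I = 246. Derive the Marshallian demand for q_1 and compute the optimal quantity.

Set MRS = p_1/p_2: 3·q_1^(−1/2) = p_1/p_2.
Thus q_1* = (3·p_2/p_1)² — independent of I — with the rest of income spent on q_2.
Plugging in: q_1* = (3·12.2/10)² = 13.3956.

q_1* = 13.3956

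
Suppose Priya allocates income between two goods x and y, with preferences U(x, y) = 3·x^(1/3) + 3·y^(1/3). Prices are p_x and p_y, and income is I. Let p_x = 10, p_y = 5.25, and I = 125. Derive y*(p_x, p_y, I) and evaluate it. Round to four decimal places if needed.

With the ratio pinned down, the budget gives x* = I/(p_x + p_y·(y/x)) and y* = (y/x)·x*.
Numerically y/x = 2.628821, so x* = 125/(10 + 5.25·2.628821) = 5.2518 and y* = 2.628821·5.2518 = 13.8061.

y* = 13.8061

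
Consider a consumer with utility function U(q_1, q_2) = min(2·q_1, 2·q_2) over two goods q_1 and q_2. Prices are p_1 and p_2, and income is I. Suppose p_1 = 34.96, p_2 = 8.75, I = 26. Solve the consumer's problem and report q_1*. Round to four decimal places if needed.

With perfect complements, no substitution: consume in ratio q_1:q_2 = 2:2.
Budget: p_1·q_1 + p_2·q_1 = I, so (2·p_1 + 2·p_2)·q_1 = 2·I.
Demand: q_1*(p_1,p_2,I) = 2·I/(2·p_1 + 2·p_2), q_2* = 2·I/(2·p_1 + 2·p_2).
Here 2·34.96 + 2·8.75 = 87.42, giving q_1* = 0.5948.

q_1* = 0.5948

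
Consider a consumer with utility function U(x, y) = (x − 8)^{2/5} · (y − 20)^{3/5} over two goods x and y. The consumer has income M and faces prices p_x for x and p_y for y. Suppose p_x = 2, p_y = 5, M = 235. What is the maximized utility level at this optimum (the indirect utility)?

V = 17.5173

Substituting into the budget: x* = 8 + 0.4·(M − 8·p_x − 20·p_y)/p_x, and y* = 20 + 0.6·(…)/p_y.
Discretionary income = 235 − 8·2 − 20·5 = 119; x* = 8 + 0.4·119/2 = 31.8; y* = 20 + 0.6·119/5 = 34.28.
Utility at the optimum: U(31.8, 34.28) = 17.5173.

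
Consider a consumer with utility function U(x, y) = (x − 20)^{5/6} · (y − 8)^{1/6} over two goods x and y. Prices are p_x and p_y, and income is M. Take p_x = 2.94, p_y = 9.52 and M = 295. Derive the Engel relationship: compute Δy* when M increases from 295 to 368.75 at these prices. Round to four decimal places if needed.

Let x' = x−20, y' = y−8. MRS = 5·y'/x' = p_x/p_y.
Substituting into the budget: x* = 20 + 5/6·(M − 20·p_x − 8·p_y)/p_x, and y* = 8 + 1/6·(…)/p_y.
Discretionary income = 295 − 20·2.94 − 8·9.52 = 160.04; y* = 8 + 1/6·160.04/9.52 = 10.8018.
At M' = 368.75: y* = 12.093. Change: 12.093 − 10.8018 = 1.2911.

Δy* = 1.2911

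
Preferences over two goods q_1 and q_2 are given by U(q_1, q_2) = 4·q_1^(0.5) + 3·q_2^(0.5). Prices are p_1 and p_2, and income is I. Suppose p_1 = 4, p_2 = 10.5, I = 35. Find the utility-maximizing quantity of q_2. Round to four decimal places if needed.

Numerically q_2/q_1 = 0.081633, so q_1* = 35/(4 + 10.5·0.081633) = 7.2059 and q_2* = 0.081633·7.2059 = 0.5882.

q_2* = 0.5882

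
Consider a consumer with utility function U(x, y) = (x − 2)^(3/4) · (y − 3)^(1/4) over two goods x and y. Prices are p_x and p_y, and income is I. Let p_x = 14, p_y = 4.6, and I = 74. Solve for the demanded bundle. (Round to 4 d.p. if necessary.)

x* = 3.725, y* = 4.75

This is Cobb-Douglas in (x−2, y−3): tangency gives 0.75·p_y·(y−3) = 0.25·p_x·(x−2).
Substituting into the budget: x* = 2 + 0.75·(I − 2·p_x − 3·p_y)/p_x, and y* = 3 + 0.25·(…)/p_y.
Discretionary income = 74 − 2·14 − 3·4.6 = 32.2; x* = 2 + 0.75·32.2/14 = 3.725; y* = 3 + 0.25·32.2/4.6 = 4.75.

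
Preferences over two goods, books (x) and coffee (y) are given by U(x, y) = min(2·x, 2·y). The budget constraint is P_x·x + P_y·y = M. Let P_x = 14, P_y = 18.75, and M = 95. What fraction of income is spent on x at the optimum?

share on x = 0.4275

With perfect complements, no substitution: consume in ratio x:y = 2:2.
Budget: P_x·x + P_y·x = M, so (2·P_x + 2·P_y)·x = 2·M.
Demand: x*(P_x,P_y,M) = 2·M/(2·P_x + 2·P_y), y* = 2·M/(2·P_x + 2·P_y).
Here 2·14 + 2·18.75 = 65.5, giving x* = 2.9008 and y* = 2.9008.
Expenditure on x: 14·2.9008 = 40.6107; share = 0.4275.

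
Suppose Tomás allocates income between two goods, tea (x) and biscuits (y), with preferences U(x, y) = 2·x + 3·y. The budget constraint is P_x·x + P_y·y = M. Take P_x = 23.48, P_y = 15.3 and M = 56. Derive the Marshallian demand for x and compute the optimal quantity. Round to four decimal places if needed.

x* = 0

Perfect substitutes: compare marginal utility per dollar. 2/P_x vs 3/P_y → 0.0852 vs 0.1961.
y gives more utility per dollar, so spend all income on y: y* = M/P_y, x* = 0.
Numerically: x* = 0, y* = 3.6601.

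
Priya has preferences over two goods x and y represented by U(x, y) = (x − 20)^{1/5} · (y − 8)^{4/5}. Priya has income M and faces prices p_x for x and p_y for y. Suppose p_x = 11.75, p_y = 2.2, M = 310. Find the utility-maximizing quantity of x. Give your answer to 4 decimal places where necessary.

This is Cobb-Douglas in (x−20, y−8): tangency gives 0.2·p_y·(y−8) = 0.8·p_x·(x−20).
After buying the subsistence bundle (20, 8), a share 0.2 of the remaining income goes to x: x* = 20 + 0.2·(M − 20p_x − 8p_y)/p_x.
Discretionary income = 310 − 20·11.75 − 8·2.2 = 57.4; x* = 20 + 0.2·57.4/11.75 = 20.977.

x* = 20.977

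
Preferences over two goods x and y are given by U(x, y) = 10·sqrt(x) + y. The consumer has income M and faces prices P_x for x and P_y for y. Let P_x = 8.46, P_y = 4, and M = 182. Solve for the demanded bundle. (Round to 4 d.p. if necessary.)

MU_x = 5/√x, MU_y = 1. Tangency: 5/√x = P_x/P_y.
Solve: √x = 5·P_y/P_x, so x*(P_x,P_y) = (5·P_y/P_x)², and y* = (M − P_x·x*)/P_y.
Plugging in: x* = (5·4/8.46)² = 5.5888, y* = 33.6797.

x* = 5.5888, y* = 33.6797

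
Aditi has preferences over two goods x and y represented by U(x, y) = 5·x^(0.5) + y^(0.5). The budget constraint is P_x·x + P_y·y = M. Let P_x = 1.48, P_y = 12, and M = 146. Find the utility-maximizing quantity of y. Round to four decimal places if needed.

y* = 0.0597

MRS = MU_x/MU_y = 5·(y/x)^(0.5). Set equal to P_x/P_y.
Hence y/x = ((1/5)·P_x/P_y)^(1/(0.5)), i.e. raised to the 2 power.
Substitute y = (y/x)·x into the budget: x* = M/(P_x + P_y·(y/x)).
Numerically y/x = 0.000608, so x* = 146/(1.48 + 12·0.000608) = 98.1644 and y* = 0.000608·98.1644 = 0.0597.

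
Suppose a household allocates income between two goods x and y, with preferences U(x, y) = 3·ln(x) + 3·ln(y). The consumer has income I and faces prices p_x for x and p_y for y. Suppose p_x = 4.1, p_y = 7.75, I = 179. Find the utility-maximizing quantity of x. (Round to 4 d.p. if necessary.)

x* = 21.8293

MU_x/MU_y = (3·y)/(3·x); tangency sets this equal to p_x/p_y.
Rearranging, p_y·y = p_x·x. Substituting into the budget gives p_x·x·(1 + 1) = I.
Demand: x*(p_x,p_y,I) = 0.5·I/p_x and y* = 0.5·I/p_y.
At p_x=4.1, p_y=7.75, I=179: x* = 0.5·179/4.1 = 21.8293.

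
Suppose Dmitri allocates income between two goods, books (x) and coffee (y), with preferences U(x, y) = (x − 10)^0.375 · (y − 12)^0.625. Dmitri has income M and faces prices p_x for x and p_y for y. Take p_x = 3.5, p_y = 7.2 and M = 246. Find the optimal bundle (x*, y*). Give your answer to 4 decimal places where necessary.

x* = 23.35, y* = 22.816

After buying the subsistence bundle (10, 12), a share 0.375 of the remaining income goes to x: x* = 10 + 0.375·(M − 10p_x − 12p_y)/p_x.
Discretionary income = 246 − 10·3.5 − 12·7.2 = 124.6; x* = 10 + 0.375·124.6/3.5 = 23.35; y* = 12 + 0.625·124.6/7.2 = 22.816.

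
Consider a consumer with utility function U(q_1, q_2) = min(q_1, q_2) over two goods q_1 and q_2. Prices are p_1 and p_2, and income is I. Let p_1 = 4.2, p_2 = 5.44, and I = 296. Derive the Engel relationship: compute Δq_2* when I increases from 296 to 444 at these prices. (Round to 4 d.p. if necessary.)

Δq_2* = 15.3527

With perfect complements, no substitution: consume in ratio q_1:q_2 = 1:1.
Budget: p_1·q_1 + p_2·q_1 = I, so (p_1 + p_2)·q_1 = I.
Demand: q_1*(p_1,p_2,I) = I/(p_1 + p_2), q_2* = I/(p_1 + p_2).
Here 4.2 + 5.44 = 9.64, giving q_2* = 30.7054.
At I' = 444: q_2* = 46.0581. Change: 46.0581 − 30.7054 = 15.3527.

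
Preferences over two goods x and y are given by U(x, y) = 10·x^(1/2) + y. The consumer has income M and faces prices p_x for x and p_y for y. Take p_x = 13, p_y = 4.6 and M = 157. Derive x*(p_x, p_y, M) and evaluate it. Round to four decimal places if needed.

x* = 3.1302

MU_x = 5/√x, MU_y = 1. Tangency: 5/√x = p_x/p_y.
Thus x* = (5·p_y/p_x)² — independent of M — with the rest of income spent on y.
Plugging in: x* = (5·4.6/13)² = 3.1302.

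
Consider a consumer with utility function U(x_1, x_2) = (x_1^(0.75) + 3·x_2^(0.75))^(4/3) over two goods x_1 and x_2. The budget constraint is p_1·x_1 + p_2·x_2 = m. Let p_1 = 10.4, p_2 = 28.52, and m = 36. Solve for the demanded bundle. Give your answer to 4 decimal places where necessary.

From the CES first-order condition, (1/3)·(x_2/x_1)^(0.25) = p_1/p_2.
Solve for the ratio: x_2/x_1 = [3·p_1/p_2]^(4).
Substitute x_2 = (x_2/x_1)·x_1 into the budget: x_1* = m/(p_1 + p_2·(x_2/x_1)).
Numerically x_2/x_1 = 1.432255, so x_1* = 36/(10.4 + 28.52·1.432255) = 0.7025 and x_2* = 1.432255·0.7025 = 1.0061.

x_1* = 0.7025, x_2* = 1.0061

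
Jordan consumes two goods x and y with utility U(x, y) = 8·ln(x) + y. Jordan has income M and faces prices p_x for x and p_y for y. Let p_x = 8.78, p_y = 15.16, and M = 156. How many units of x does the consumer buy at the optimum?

x* = 13.8132

Set MRS = p_x/p_y: (8/x)/1 = p_x/p_y.
So x*(p_x,p_y) = 8·p_y/p_x, independent of income; and y* = (M − 8·p_y)/p_y.
At the given prices: x* = 8·15.16/8.78 = 13.8132.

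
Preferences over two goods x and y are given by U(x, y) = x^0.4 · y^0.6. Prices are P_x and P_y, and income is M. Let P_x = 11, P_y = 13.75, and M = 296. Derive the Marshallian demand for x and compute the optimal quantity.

MU_x/MU_y = (0.4·y)/(0.6·x); tangency sets this equal to P_x/P_y.
So 0.4·P_y·y = 0.6·P_x·x; combined with the budget, a share 0.4 of income goes to x.
Demand: x*(P_x,P_y,M) = 0.4·M/P_x and y* = 0.6·M/P_y.
At P_x=11, P_y=13.75, M=296: x* = 0.4·296/11 = 10.7636.

x* = 10.7636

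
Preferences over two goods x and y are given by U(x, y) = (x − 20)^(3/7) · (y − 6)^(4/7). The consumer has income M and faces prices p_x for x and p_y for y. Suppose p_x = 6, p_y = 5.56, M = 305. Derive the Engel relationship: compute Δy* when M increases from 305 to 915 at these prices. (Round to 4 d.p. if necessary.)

Δy* = 62.6927

MRS = (3/4)·(y−6)/(x−20). Tangency with p_x/p_y gives y−6 = (4/3)·(p_x/p_y)·(x−20).
After buying the subsistence bundle (20, 6), a share 3/7 of the remaining income goes to x: x* = 20 + 3/7·(M − 20p_x − 6p_y)/p_x.
Discretionary income = 305 − 20·6 − 6·5.56 = 151.64; y* = 6 + 4/7·151.64/5.56 = 21.5848.
At M' = 915: y* = 84.2775. Change: 84.2775 − 21.5848 = 62.6927.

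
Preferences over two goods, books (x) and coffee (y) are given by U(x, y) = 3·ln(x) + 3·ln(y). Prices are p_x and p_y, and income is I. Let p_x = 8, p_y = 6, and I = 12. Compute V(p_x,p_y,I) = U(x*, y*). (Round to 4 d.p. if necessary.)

V = -0.863

MU_x/MU_y = (3·y)/(3·x); tangency sets this equal to p_x/p_y.
Rearranging, p_y·y = p_x·x. Substituting into the budget gives p_x·x·(1 + 1) = I.
Demand: x*(p_x,p_y,I) = 0.5·I/p_x and y* = 0.5·I/p_y.
At p_x=8, p_y=6, I=12: x* = 0.5·12/8 = 0.75, y* = 1.
Utility at the optimum: U(0.75, 1) = -0.863.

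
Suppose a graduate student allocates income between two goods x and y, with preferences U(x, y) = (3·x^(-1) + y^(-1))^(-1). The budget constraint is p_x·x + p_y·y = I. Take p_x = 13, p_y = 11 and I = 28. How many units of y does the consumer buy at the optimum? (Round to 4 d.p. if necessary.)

y* = 0.8829

MU_x ∝ 3·x^(-2), MU_y ∝ y^(-2), so MRS = 3·(y/x)^(2) = p_x/p_y.
Solve for the ratio: y/x = [(1/3)·p_x/p_y]^(0.5).
Substitute y = (y/x)·x into the budget: x* = I/(p_x + p_y·(y/x)).
Numerically y/x = 0.627646, so x* = 28/(13 + 11·0.627646) = 1.4067 and y* = 0.627646·1.4067 = 0.8829.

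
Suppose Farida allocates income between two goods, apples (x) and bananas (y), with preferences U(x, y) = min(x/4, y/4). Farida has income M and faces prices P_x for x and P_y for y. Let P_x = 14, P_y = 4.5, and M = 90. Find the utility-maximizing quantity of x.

x* = 4.8649

With perfect complements, no substitution: consume in ratio x:y = 4:4.
Budget: P_x·x + P_y·x = M, so (4·P_x + 4·P_y)·x = 4·M.
Demand: x*(P_x,P_y,M) = 4·M/(4·P_x + 4·P_y), y* = 4·M/(4·P_x + 4·P_y).
Here 4·14 + 4·4.5 = 74, giving x* = 4.8649.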